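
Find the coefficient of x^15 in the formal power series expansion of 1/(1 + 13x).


Write 1/(1 + c x) = 1/(1 - (-c) x) and apply the geometric-series identity
1/(1 - y) = sum_{k>=0} y^k to get 1/(1 + c x) = sum_{k>=0} (-c)^k x^k.
So the coefficient of x^k is (-c)^k = (-1)^k * c^k.
Here c = 13 and k = 15:
(-13)^15 = -1 * 51185893014090757 = -51185893014090757

-51185893014090757


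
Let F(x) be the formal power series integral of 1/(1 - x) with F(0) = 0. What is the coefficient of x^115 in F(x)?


1/(1 - x) = sum_{k>=0} x^k. Integrating termwise and using F(0) = 0 gives
F(x) = sum_{k>=0} x^(k+1) / (k+1) = sum_{m>=1} x^m / m = -ln(1 - x).
So the coefficient of x^115 is 1/115 = 1/115.

1/115


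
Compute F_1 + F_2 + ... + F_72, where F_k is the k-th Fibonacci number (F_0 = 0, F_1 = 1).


Use the identity sum_{k=0}^{N} F_k = F_{N+2} - 1 (which follows from F_{k+2} - F_{k+1} = F_k). Then
sum_{k=1}^{72} F_k = (F_{74} - 1) - (F_{2} - 1) = F_{74} - F_{2}.
Computing: F_{74} = 1304969544928657, F_{2} = 1, so
Sum = 1304969544928657 - 1 = 1304969544928656.

1304969544928656


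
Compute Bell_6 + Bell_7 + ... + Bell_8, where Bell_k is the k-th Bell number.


Recall Bell_k counts set partitions of a k-set (with Bell_0 = 1 by convention).
Bell_6 through Bell_8: 203, 877, 4140
Sum = 203 + 877 + 4140 = 5220.

5220


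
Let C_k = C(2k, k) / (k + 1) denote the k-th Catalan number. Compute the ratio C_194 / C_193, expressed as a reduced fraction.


Using C_k = (2k)! / (k! (k+1)!), the ratio C_{k+1}/C_k simplifies to
C_{k+1}/C_k = [(2k+2)! / ((k+1)! (k+2)!)] * [k! (k+1)! / (2k)!]
 = (2k+2)(2k+1) / ((k+1)(k+2)) = 2(2k+1) / (k+2).
For k = 193: 2(2*193 + 1) / (193 + 2) = 774/195 = 258/65.

258/65


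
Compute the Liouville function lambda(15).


The Liouville function is lambda(k) = (-1)^Omega(k), where Omega(k) counts the prime factors of k with multiplicity.
Factoring: 15 = 3 * 5, so Omega(15) = 2.
lambda(15) = (-1)^2 = 1.

1


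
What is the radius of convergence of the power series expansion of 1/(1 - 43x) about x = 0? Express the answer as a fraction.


Expanding 1/(1 - 43x) = sum_{k>=0} 43^k x^k, the series converges when |43x| < 1, i.e., |x| < 1/43.
So the radius of convergence is 1/43 = 1/43.

1/43


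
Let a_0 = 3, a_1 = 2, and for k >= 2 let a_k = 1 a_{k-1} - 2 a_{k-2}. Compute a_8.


Iterating the recurrence forward:
a_0 = 3
a_1 = 2
a_2 = 1*2 - 2*3 = -4
a_3 = 1*-4 - 2*2 = -8
a_4 = 1*-8 - 2*-4 = 0
a_5 = 1*0 - 2*-8 = 16
a_6 = 1*16 - 2*0 = 16
a_7 = 1*16 - 2*16 = -16
a_8 = 1*-16 - 2*16 = -48
So a_8 = -48.

-48


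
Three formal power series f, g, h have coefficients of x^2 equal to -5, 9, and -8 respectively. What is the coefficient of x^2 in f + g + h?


Series addition is componentwise:
-5 + 9 + -8
= -4

-4


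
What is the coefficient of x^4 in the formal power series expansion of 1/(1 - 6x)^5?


The general identity 1/(1 - c x)^r = sum_{k>=0} c^k C(k + r - 1, r - 1) x^k follows by substituting y = c x into 1/(1 - y)^r = sum_{k>=0} C(k + r - 1, r - 1) y^k.
For c = 6, r = 5, k = 4:
6^4 * C(8, 4) = 1296 * 70 = 90720.

90720


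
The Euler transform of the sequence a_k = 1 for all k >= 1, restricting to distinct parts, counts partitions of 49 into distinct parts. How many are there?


Partitions of 49 into distinct parts can be computed via generating function.
Product (1+x)(1+x^2)(1+x^3)...
The coefficient of x^49 = 3264

3264


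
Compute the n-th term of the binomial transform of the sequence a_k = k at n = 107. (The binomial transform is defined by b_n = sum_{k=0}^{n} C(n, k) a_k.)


With a_k = k, b_n = sum_{k=0}^{n} C(n, k) k. Using k * C(n, k) = n * C(n-1, k-1) gives b_n = n * sum_{k>=1} C(n-1, k-1) = n * 2^(n-1).
For n = 107: 107 * 2^106 = 107 * 81129638414606681695789005144064 = 8680871310362914941449423550414848.

8680871310362914941449423550414848


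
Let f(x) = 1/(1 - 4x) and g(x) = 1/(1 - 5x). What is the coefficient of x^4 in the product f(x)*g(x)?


The coefficient of x^n in f*g is the Cauchy product: sum_{k=0}^{n} a^k * b^(n-k).
With a=4, b=5, n=4:
sum_{k=0}^{4} 4^k * 5^(4-k)
= 2101

2101


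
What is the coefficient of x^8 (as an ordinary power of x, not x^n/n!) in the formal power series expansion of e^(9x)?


The exponential series is e^y = sum_{k>=0} y^k / k!. Substituting y = 9x gives
e^(9x) = sum_{k>=0} 9^k x^k / k!.
So the coefficient of x^n is a^n/n! with a = 9, n = 8:
9^8 / 8! = 43046721/40320 = 4782969/4480

4782969/4480


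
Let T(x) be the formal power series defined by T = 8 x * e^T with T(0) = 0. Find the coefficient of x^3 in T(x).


Apply the Lagrange inversion formula: if T = 8 x * phi(T) with phi(t) = e^t, then
[x^n] T = 8^n * (1/n) [t^(n-1)] phi(t)^n = 8^n * (1/n) [t^(n-1)] e^(n t) = 8^n * (1/n) * n^(n-1) / (n-1)! = 8^n * n^(n-1) / n!.
When c = 1 this is the Cayley count of rooted labeled trees on n vertices, divided by n!.
For n = 3: 8^3 * 3^2 / 3! = 512 * 9/6 = 768.

768


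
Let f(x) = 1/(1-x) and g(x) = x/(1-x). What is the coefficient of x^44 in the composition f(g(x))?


First simplify the composition: f(g(x)) = 1/(1 - x/(1-x)) = (1-x)/((1-x) - x) = (1-x)/(1-2x).
Now extract the coefficient. Write (1-x)/(1-2x) = 1/(1-2x) - x/(1-2x).
The coefficient of x^n in 1/(1-2x) is 2^n, and in x/(1-2x) is 2^(n-1) (for n >= 1).
So the coefficient of x^44 is 2^44 - 2^43 = 17592186044416 - 8796093022208 = 8796093022208.

8796093022208


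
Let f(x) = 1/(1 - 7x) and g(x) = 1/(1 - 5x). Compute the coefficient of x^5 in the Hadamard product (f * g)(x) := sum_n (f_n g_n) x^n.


f has coefficients f_k = 7^k and g has coefficients g_k = 5^k, so the Hadamard product has coefficient (f*g)_k = 7^k * 5^k = 35^k.
For k = 5: 35^5 = 52521875.

52521875


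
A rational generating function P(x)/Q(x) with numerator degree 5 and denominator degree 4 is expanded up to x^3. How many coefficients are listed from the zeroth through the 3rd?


Expanding up to x^3 gives the coefficients for x^0, x^1, ..., x^3.
That is 3 + 1 = 4 coefficients in total.

4


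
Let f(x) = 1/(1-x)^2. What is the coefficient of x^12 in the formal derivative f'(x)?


Differentiate: d/dx [ 1/(1-x)^r ] = r / (1-x)^(r+1).
Here r = 2, so f'(x) = 2 / (1-x)^3.
The expansion of 1/(1-x)^(r+1) has coefficient of x^n equal to C(n+r, r).
So the coefficient of x^12 in f'(x) is
2 * C(14, 2) = 2 * 91 = 182

182


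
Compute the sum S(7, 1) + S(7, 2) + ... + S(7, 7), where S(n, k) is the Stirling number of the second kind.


By definition, S(n, k) counts partitions of an n-set into exactly k nonempty blocks.
Computing row n = 7 for k = 1..7:
S(7, k): 1, 63, 301, 350, 140, 21, 1
Sum = 877. (This equals Bell_7 since the sum runs over all k.)

877


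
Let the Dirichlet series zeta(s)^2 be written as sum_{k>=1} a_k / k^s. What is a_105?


The Dirichlet convolution of the constant function 1 with itself gives (1 * 1)(k) = sum_{d | k} 1 = d(k), the number of positive divisors of k.
Since zeta(s) = sum_{k>=1} 1/k^s, we have zeta(s)^2 = sum_{k>=1} d(k)/k^s, so a_k = d(k).
For k = 105: the divisors are 1, 3, 5, 7, 15, 21, 35, 105.
Count = 8.

8


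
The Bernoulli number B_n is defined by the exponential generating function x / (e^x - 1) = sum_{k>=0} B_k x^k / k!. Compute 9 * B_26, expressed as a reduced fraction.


Bernoulli numbers can also be computed recursively via B_0 = 1 and sum_{j=0}^{m} C(m+1, j) B_j = 0 for m >= 1. Odd-index Bernoulli numbers vanish for k >= 3.
Computing B_26 = 8553103/6, so 9 * B_26 = 9 * 8553103/6 = 25659309/2.

25659309/2


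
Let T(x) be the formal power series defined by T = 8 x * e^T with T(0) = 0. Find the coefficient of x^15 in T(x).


Apply the Lagrange inversion formula: if T = 8 x * phi(T) with phi(t) = e^t, then
[x^n] T = 8^n * (1/n) [t^(n-1)] phi(t)^n = 8^n * (1/n) [t^(n-1)] e^(n t) = 8^n * (1/n) * n^(n-1) / (n-1)! = 8^n * n^(n-1) / n!.
When c = 1 this is the Cayley count of rooted labeled trees on n vertices, divided by n!.
For n = 15: 8^15 * 15^14 / 15! = 35184372088832 * 29192926025390625/1307674368000 = 5503765708800000000000/7007.

5503765708800000000000/7007


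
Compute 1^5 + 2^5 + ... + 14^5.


This power sum has a closed form given by Faulhaber's formula
sum_{k=1}^{m} k^p = (1 / (p + 1)) * sum_{j=0}^{p} C(p + 1, j) B_j m^(p + 1 - j),
but for small m direct computation is fastest:
1 + 32 + 243 + 1024 + 3125 + 7776 + 16807 + 32768 + 59049 + 100000 + 161051 + 248832 + 371293 + 537824 = 1539825.

1539825


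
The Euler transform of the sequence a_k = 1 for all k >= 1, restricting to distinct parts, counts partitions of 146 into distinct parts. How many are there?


Partitions of 146 into distinct parts can be computed via generating function.
Product (1+x)(1+x^2)(1+x^3)...
The coefficient of x^146 = 14694244

14694244


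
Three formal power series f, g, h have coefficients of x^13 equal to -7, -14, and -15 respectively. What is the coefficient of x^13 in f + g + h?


Series addition is componentwise:
-7 + -14 + -15
= -36

-36


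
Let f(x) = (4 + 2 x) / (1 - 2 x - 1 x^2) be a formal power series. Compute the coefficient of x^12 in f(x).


Write f(x) = sum_{k>=0} a_k x^k. Multiplying both sides by 1 - 2 x - 1 x^2 gives
(1 - 2 x - 1 x^2) sum_{k>=0} a_k x^k = 4 + 2 x.
Matching coefficients:
 x^0: a_0 = 4
 x^1: a_1 - 2 a_0 = 2  =>  a_1 = 2*4 + 2 = 10
 x^k (k >= 2): a_k = 2 a_{k-1} + 1 a_{k-2}.
Iterating: a_2 = 24, a_3 = 58, a_4 = 140, a_5 = 338, a_6 = 816, a_7 = 1970, a_8 = 4756, a_9 = 11482, a_10 = 27720, a_11 = 66922, a_12 = 161564.
So the coefficient of x^12 is 161564.

161564


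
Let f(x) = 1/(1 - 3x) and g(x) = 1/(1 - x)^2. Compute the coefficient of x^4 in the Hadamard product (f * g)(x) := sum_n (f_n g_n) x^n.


f has coefficients f_k = 3^k. For g = 1/(1 - x)^2 the coefficient is g_k = C(k + 1, 1) = k + 1. The Hadamard coefficient is (f * g)_k = 3^k * (k + 1).
For k = 4: 3^4 * 5 = 81 * 5 = 405.

405


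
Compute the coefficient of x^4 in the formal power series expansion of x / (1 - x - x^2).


Let f(x) = sum_{k>=0} a_k x^k. Multiplying f(x) * (1 - x - x^2) = x and matching coefficients gives a_0 = 0, a_1 = 1, and a_k = a_{k-1} + a_{k-2} for k >= 2. These are the Fibonacci numbers F_k.
Iterating from F_0 = 0, F_1 = 1:
F_0=0, F_1=1, F_2=1, F_3=2, F_4=3
F_4 = 3.

3


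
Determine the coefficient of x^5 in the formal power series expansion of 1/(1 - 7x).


The geometric series identity gives 1/(1 - c x) = sum_{k>=0} c^k x^k, so the coefficient of x^k is c^k.
Here c = 7 and k = 5.
Computing: 7^5 = 16807

16807


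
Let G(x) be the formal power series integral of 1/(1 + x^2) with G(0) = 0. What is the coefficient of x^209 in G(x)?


1/(1 + x^2) = sum_{j>=0} (-1)^j x^(2j). Integrating termwise with G(0) = 0:
G(x) = sum_{j>=0} (-1)^j x^(2j+1) / (2j+1) = arctan(x).
Only odd powers are nonzero. For x^209 write 209 = 2*104 + 1, giving
(-1)^104 / 209 = 1/209 = 1/209.

1/209


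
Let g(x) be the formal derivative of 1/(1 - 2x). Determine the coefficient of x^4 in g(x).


Differentiate termwise: d/dx sum_{k>=0} 2^k x^k = sum_{k>=1} k 2^k x^(k-1) = sum_{j>=0} (j+1) 2^(j+1) x^j.
Equivalently, d/dx [1/(1 - 2x)] = 2/(1 - 2x)^2.
For j = 4: 5 * 2^5 = 5 * 32 = 160.

160


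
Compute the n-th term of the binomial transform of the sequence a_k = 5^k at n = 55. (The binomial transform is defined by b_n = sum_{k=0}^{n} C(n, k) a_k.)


With a_k = 5^k, b_n = sum_{k=0}^{n} C(n, k) 5^k = (1 + 5)^n by the binomial theorem.
For n = 55: (1 + 5)^55 = 6^55 = 6285195213566005335561053533150026217291776.

6285195213566005335561053533150026217291776


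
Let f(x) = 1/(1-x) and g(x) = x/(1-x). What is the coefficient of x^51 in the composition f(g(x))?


First simplify the composition: f(g(x)) = 1/(1 - x/(1-x)) = (1-x)/((1-x) - x) = (1-x)/(1-2x).
Now extract the coefficient. Write (1-x)/(1-2x) = 1/(1-2x) - x/(1-2x).
The coefficient of x^n in 1/(1-2x) is 2^n, and in x/(1-2x) is 2^(n-1) (for n >= 1).
So the coefficient of x^51 is 2^51 - 2^50 = 2251799813685248 - 1125899906842624 = 1125899906842624.

1125899906842624


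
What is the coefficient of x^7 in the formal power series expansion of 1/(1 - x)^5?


The expansion 1/(1 - x)^r = sum_{k>=0} C(k + r - 1, r - 1) x^k follows from the multiset / negative-binomial theorem (or from repeated differentiation of the geometric series).
For r = 5 and k = 7:
C(11, 4) = 39916800 / (24 * 5040) = 330.

330


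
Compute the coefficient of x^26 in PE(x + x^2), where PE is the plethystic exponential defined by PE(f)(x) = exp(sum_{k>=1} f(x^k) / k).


With f(x) = x + x^2, the exponent is sum_{k>=1} (x^k + x^(2k)) / k = -ln(1 - x) - ln(1 - x^2). Exponentiating:
PE(x + x^2) = 1 / ((1 - x)(1 - x^2)).
This is the generating function for partitions of n into parts of size 1 or 2. The number of 2's can be any j in 0..13, and the rest are 1's, so
[x^26] = floor(26/2) + 1 = 14.

14


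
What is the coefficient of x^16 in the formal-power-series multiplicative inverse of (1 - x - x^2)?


Let the inverse be f(x) = sum_{k>=0} a_k x^k. From f(x) * (1 - x - x^2) = 1 and matching coefficients:
 x^0: a_0 = 1.
 x^1: a_1 - a_0 = 0, so a_1 = 1.
 x^k (k >= 2): a_k - a_{k-1} - a_{k-2} = 0, i.e. a_k = a_{k-1} + a_{k-2}.
This is the Fibonacci-type recurrence shifted so that a_0 = a_1 = 1.
Iterating: a_0=1, a_1=1, a_2=2, a_3=3, a_4=5, a_5=8, a_6=13, a_7=21, a_8=34, a_9=55, ...
a_16 = 1597.

1597


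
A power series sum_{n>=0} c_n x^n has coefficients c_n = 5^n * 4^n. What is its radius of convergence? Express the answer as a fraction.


By the root test (Cauchy-Hadamard), the radius is R = 1 / limsup_n |c_n|^(1/n).
Here |c_n|^(1/n) = (5^n * 4^n)^(1/n) = 5 * 4 = 20 for all n.
So R = 1/20 = 1/20.

1/20


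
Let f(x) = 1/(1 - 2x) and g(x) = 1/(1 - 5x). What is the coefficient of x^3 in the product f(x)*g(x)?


The coefficient of x^n in f*g is the Cauchy product: sum_{k=0}^{n} a^k * b^(n-k).
With a=2, b=5, n=3:
sum_{k=0}^{3} 2^k * 5^(3-k)
= 203

203


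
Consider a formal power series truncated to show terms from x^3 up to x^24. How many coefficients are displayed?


From x^3 to x^24 inclusive, the count is 24 - 3 + 1 = 22.

22


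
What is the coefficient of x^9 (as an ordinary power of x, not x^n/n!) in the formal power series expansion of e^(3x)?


The exponential series is e^y = sum_{k>=0} y^k / k!. Substituting y = 3x gives
e^(3x) = sum_{k>=0} 3^k x^k / k!.
So the coefficient of x^n is a^n/n! with a = 3, n = 9:
3^9 / 9! = 19683/362880 = 243/4480

243/4480


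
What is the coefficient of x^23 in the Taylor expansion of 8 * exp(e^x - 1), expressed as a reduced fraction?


exp(e^x - 1) = sum_{k>=0} Bell_k x^k / k!, where Bell_k is the k-th Bell number.
So the coefficient of x^23 is 8 * Bell_23 / 23!.
Computing: Bell_23 = 44152005855084346 and 23! = 25852016738884976640000, giving
8 * 44152005855084346/25852016738884976640000 = 22076002927542173/1615751046180311040000.

22076002927542173/1615751046180311040000


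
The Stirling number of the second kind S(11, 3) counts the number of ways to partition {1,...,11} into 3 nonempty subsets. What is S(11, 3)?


Using the explicit formula S(n,k) = (1/k!) sum_{j=0}^{k} (-1)^(k-j) C(k,j) j^n:
S(11, 3) = 28501
Equivalently, S(n,k) is n! times the coefficient of x^n in the EGF (e^x - 1)^k / k!.

28501


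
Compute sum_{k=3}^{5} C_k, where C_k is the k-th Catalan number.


C_3 through C_5: 5, 14, 42
Sum = 5 + 14 + 42
= 61

61


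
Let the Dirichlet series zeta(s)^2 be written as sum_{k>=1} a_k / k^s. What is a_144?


The Dirichlet convolution of the constant function 1 with itself gives (1 * 1)(k) = sum_{d | k} 1 = d(k), the number of positive divisors of k.
Since zeta(s) = sum_{k>=1} 1/k^s, we have zeta(s)^2 = sum_{k>=1} d(k)/k^s, so a_k = d(k).
For k = 144: the divisors are 1, 2, 3, 4, 6, 8, 9, 12, 16, 18, 24, 36, 48, 72, 144.
Count = 15.

15


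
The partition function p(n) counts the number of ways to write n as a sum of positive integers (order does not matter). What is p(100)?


Using the generating function prod_{k>=1} 1/(1-x^k), we compute p(100).
By dynamic programming over parts 1 through 100:
p(100) = 190569292

190569292


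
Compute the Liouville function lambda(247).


The Liouville function is lambda(k) = (-1)^Omega(k), where Omega(k) counts the prime factors of k with multiplicity.
Factoring: 247 = 13 * 19, so Omega(247) = 2.
lambda(247) = (-1)^2 = 1.

1


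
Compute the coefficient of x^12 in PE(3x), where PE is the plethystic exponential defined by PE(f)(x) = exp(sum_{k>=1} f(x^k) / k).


With f(x) = 3x, the exponent is sum_{k>=1} 3 x^k / k = 3 * (-ln(1 - x)). Exponentiating:
PE(3x) = exp(-3 ln(1 - x)) = 1/(1 - x)^3.
By the negative binomial expansion, [x^n] 1/(1 - x)^3 = C(n + 2, 2).
For n = 12: C(14, 2) = 91.

91


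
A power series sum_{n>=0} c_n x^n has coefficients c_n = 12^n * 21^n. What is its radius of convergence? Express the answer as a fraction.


By the root test (Cauchy-Hadamard), the radius is R = 1 / limsup_n |c_n|^(1/n).
Here |c_n|^(1/n) = (12^n * 21^n)^(1/n) = 12 * 21 = 252 for all n.
So R = 1/252 = 1/252.

1/252


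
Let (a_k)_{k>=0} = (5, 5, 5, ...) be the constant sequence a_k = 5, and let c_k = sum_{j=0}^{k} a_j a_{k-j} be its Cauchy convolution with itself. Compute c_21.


Since a_j = 5 for all j >= 0, the convolution sum becomes
c_k = sum_{j=0}^{k} 5 * 5 = 25 * (k + 1).
Equivalently, the generating function of (a_k) is 5/(1 - x) and its square is 25/(1 - x)^2 = sum_{k>=0} 25(k + 1) x^k.
For k = 21: 25 * 22 = 550.

550


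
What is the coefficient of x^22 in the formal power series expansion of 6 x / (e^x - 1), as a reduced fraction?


The exponential generating function for Bernoulli numbers is
x / (e^x - 1) = sum_{k>=0} B_k x^k / k!.
So the coefficient of x^22 in 6 x / (e^x - 1) is 6 B_22 / 22!.
Computing: B_22 = 854513/138, 22! = 1124000727777607680000, giving
6 * 854513/138 / 1124000727777607680000 = 77683/2350183339898634240000.

77683/2350183339898634240000


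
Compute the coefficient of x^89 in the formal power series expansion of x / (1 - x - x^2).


Let f(x) = sum_{k>=0} a_k x^k. Multiplying f(x) * (1 - x - x^2) = x and matching coefficients gives a_0 = 0, a_1 = 1, and a_k = a_{k-1} + a_{k-2} for k >= 2. These are the Fibonacci numbers F_k.
Iterating from F_0 = 0, F_1 = 1:
F_0=0, F_1=1, F_2=1, F_3=2, F_4=3, F_5=5, F_6=8, F_7=13, F_8=21, F_9=34, ...
F_89 = 1779979416004714189.

1779979416004714189


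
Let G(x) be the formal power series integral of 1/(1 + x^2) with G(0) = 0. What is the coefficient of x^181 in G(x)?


1/(1 + x^2) = sum_{j>=0} (-1)^j x^(2j). Integrating termwise with G(0) = 0:
G(x) = sum_{j>=0} (-1)^j x^(2j+1) / (2j+1) = arctan(x).
Only odd powers are nonzero. For x^181 write 181 = 2*90 + 1, giving
(-1)^90 / 181 = 1/181 = 1/181.

1/181


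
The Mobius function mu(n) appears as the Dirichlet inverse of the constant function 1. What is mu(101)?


101 = 101 (all distinct primes).
mu(101) = (-1)^1 = -1

-1


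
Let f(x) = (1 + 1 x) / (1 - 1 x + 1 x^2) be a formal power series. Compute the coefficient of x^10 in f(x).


Write f(x) = sum_{k>=0} a_k x^k. Multiplying both sides by 1 - 1 x + 1 x^2 gives
(1 - 1 x + 1 x^2) sum_{k>=0} a_k x^k = 1 + 1 x.
Matching coefficients:
 x^0: a_0 = 1
 x^1: a_1 - 1 a_0 = 1  =>  a_1 = 1*1 + 1 = 2
 x^k (k >= 2): a_k = 1 a_{k-1} - 1 a_{k-2}.
Iterating: a_2 = 1, a_3 = -1, a_4 = -2, a_5 = -1, a_6 = 1, a_7 = 2, a_8 = 1, a_9 = -1, a_10 = -2.
So the coefficient of x^10 is -2.

-2


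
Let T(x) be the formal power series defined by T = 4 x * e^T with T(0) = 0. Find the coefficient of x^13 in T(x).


Apply the Lagrange inversion formula: if T = 4 x * phi(T) with phi(t) = e^t, then
[x^n] T = 4^n * (1/n) [t^(n-1)] phi(t)^n = 4^n * (1/n) [t^(n-1)] e^(n t) = 4^n * (1/n) * n^(n-1) / (n-1)! = 4^n * n^(n-1) / n!.
When c = 1 this is the Cayley count of rooted labeled trees on n vertices, divided by n!.
For n = 13: 4^13 * 13^12 / 13! = 67108864 * 23298085122481/6227020800 = 117451023583608832/467775.

117451023583608832/467775


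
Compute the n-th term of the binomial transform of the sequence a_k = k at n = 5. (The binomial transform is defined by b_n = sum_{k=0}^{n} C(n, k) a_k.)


With a_k = k, b_n = sum_{k=0}^{n} C(n, k) k. Using k * C(n, k) = n * C(n-1, k-1) gives b_n = n * sum_{k>=1} C(n-1, k-1) = n * 2^(n-1).
For n = 5: 5 * 2^4 = 5 * 16 = 80.

80


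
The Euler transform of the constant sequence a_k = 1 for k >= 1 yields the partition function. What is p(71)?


The Euler transform converts the sequence a_k = 1 into the number of integer partitions.
Using the recurrence or dynamic programming:
p(71) = 4697205

4697205


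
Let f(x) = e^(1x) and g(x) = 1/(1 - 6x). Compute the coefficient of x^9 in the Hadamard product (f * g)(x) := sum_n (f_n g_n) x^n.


Expanding: f_k = 1^k/k! (from e^(1x)) and g_k = 6^k (from 1/(1 - 6x)). So the Hadamard coefficient (f * g)_k = 1^k 6^k / k! = (6)^k / k!.
For k = 9: 6^9/9! = 10077696/362880 = 972/35.

972/35


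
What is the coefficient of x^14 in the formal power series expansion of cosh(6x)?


The Maclaurin series is cosh(t) = sum_{m>=0} t^(2m) / (2m)!, so substituting t = 6x, only even powers of x are nonzero, with coefficient of x^(2m) equal to 6^(2m) / (2m)!.
For x^14 the coefficient is 6^14/14! = 78364164096/87178291200 = 157464/175175.

157464/175175


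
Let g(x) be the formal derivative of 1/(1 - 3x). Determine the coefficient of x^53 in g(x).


Differentiate termwise: d/dx sum_{k>=0} 3^k x^k = sum_{k>=1} k 3^k x^(k-1) = sum_{j>=0} (j+1) 3^(j+1) x^j.
Equivalently, d/dx [1/(1 - 3x)] = 3/(1 - 3x)^2.
For j = 53: 54 * 3^54 = 54 * 58149737003040059690390169 = 3140085798164163223281069126.

3140085798164163223281069126


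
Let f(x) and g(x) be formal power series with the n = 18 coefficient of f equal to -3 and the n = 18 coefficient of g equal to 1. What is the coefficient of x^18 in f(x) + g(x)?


Addition of formal power series is termwise.
The coefficient of x^18 in f + g = -3 + 1
= -2

-2


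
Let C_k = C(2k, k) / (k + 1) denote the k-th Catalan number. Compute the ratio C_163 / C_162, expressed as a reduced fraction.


Using C_k = (2k)! / (k! (k+1)!), the ratio C_{k+1}/C_k simplifies to
C_{k+1}/C_k = [(2k+2)! / ((k+1)! (k+2)!)] * [k! (k+1)! / (2k)!]
 = (2k+2)(2k+1) / ((k+1)(k+2)) = 2(2k+1) / (k+2).
For k = 162: 2(2*162 + 1) / (162 + 2) = 650/164 = 325/82.

325/82


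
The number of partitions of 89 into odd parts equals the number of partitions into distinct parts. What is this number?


Computing partitions of 89 into odd parts (1, 3, 5, ...):
Using the generating function prod_{k>=0} 1/(1-x^(2k+1)),
the count is 173682

173682


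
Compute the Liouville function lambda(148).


The Liouville function is lambda(k) = (-1)^Omega(k), where Omega(k) counts the prime factors of k with multiplicity.
Factoring: 148 = 2 * 2 * 37, so Omega(148) = 3.
lambda(148) = (-1)^3 = -1.

-1


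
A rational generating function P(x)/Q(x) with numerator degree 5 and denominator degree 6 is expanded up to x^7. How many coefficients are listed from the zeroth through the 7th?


Expanding up to x^7 gives the coefficients for x^0, x^1, ..., x^7.
That is 7 + 1 = 8 coefficients in total.

8


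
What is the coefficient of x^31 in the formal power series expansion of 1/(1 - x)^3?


The negative binomial / multiset identity is
1/(1 - x)^r = sum_{k>=0} C(k + r - 1, r - 1) x^k.
Here r = 3 and k = 31, so the coefficient is
C(31 + 2, 2) = C(33, 2)
= 528

528


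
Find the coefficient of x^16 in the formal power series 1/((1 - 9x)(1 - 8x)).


By partial fractions or Cauchy convolution:
The coefficient equals sum_{k=0}^{16} 9^k * 8^(16-k).
= 14425381885981321

14425381885981321


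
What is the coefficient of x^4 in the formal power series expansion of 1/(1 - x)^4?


The expansion 1/(1 - x)^r = sum_{k>=0} C(k + r - 1, r - 1) x^k follows from the multiset / negative-binomial theorem (or from repeated differentiation of the geometric series).
For r = 4 and k = 4:
C(7, 3) = 5040 / (6 * 24) = 35.

35


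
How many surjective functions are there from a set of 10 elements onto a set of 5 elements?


By inclusion-exclusion on which target elements are missed, the number of surjections from an n-set onto a k-set is
surj(n, k) = sum_{j=0}^{k} (-1)^j C(k, j) (k - j)^n.
Equivalently surj(n, k) = k! * S(n, k), where S(n, k) is the Stirling number of the second kind.
For n = 10, k = 5:
S(10, 5) = 42525, so
surj = 5! * 42525 = 120 * 42525 = 5103000.

5103000


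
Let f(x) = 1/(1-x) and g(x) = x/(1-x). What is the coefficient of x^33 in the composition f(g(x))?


First simplify the composition: f(g(x)) = 1/(1 - x/(1-x)) = (1-x)/((1-x) - x) = (1-x)/(1-2x).
Now extract the coefficient. Write (1-x)/(1-2x) = 1/(1-2x) - x/(1-2x).
The coefficient of x^n in 1/(1-2x) is 2^n, and in x/(1-2x) is 2^(n-1) (for n >= 1).
So the coefficient of x^33 is 2^33 - 2^32 = 8589934592 - 4294967296 = 4294967296.

4294967296


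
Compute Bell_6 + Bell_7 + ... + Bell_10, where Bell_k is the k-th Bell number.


Recall Bell_k counts set partitions of a k-set (with Bell_0 = 1 by convention).
Bell_6 through Bell_10: 203, 877, 4140, 21147, 115975
Sum = 203 + 877 + 4140 + 21147 + 115975 = 142342.

142342


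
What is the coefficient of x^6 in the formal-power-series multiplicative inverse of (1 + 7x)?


The inverse is 1/(1 + 7x). Apply the geometric identity 1/(1 - y) = sum_{k>=0} y^k with y = -7x:
1/(1 + 7x) = sum_{k>=0} (-7)^k x^k.
So the coefficient of x^6 is (-7)^6 = 117649.

117649


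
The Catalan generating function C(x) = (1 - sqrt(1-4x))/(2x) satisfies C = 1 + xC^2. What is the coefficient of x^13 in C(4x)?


Substituting x -> 4x scales the n-th coefficient by 4^n, so [x^13] C(4x) = 4^13 * C_13.
C_13 = C(2*13, 13)/(14) = 10400600/14 = 742900.
So 4^13 * 742900 = 67108864 * 742900 = 49855175065600.

49855175065600


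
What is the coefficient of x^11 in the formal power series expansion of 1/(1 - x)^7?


The expansion 1/(1 - x)^r = sum_{k>=0} C(k + r - 1, r - 1) x^k follows from the multiset / negative-binomial theorem (or from repeated differentiation of the geometric series).
For r = 7 and k = 11:
C(17, 6) = 355687428096000 / (720 * 39916800) = 12376.

12376


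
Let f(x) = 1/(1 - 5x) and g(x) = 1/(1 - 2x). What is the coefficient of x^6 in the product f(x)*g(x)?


The coefficient of x^n in f*g is the Cauchy product: sum_{k=0}^{n} a^k * b^(n-k).
With a=5, b=2, n=6:
sum_{k=0}^{6} 5^k * 2^(6-k)
= 25999

25999


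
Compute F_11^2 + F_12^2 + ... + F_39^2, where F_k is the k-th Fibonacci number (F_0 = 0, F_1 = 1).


There is a standard identity sum_{k=0}^{N} F_k^2 = F_N * F_{N+1} (proved inductively from the telescoping relation F_k^2 = F_k F_{k+1} - F_{k-1} F_k). Then
sum_{k=11}^{39} F_k^2 = F_39 F_40 - F_10 F_11.
Computing: F_39 = 63245986, F_40 = 102334155, F_10 = 55, F_11 = 89.
Sum = 63245986 * 102334155 - 55 * 89 = 6472224534446935.

6472224534446935


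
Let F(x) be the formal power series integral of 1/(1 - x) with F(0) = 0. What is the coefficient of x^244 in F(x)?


1/(1 - x) = sum_{k>=0} x^k. Integrating termwise and using F(0) = 0 gives
F(x) = sum_{k>=0} x^(k+1) / (k+1) = sum_{m>=1} x^m / m = -ln(1 - x).
So the coefficient of x^244 is 1/244 = 1/244.

1/244


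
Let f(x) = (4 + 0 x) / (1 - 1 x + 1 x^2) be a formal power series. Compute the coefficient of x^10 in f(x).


Write f(x) = sum_{k>=0} a_k x^k. Multiplying both sides by 1 - 1 x + 1 x^2 gives
(1 - 1 x + 1 x^2) sum_{k>=0} a_k x^k = 4 + 0 x.
Matching coefficients:
 x^0: a_0 = 4
 x^1: a_1 - 1 a_0 = 0  =>  a_1 = 1*4 + 0 = 4
 x^k (k >= 2): a_k = 1 a_{k-1} - 1 a_{k-2}.
Iterating: a_2 = 0, a_3 = -4, a_4 = -4, a_5 = 0, a_6 = 4, a_7 = 4, a_8 = 0, a_9 = -4, a_10 = -4.
So the coefficient of x^10 is -4.

-4


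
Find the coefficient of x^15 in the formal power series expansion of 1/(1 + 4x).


Write 1/(1 + c x) = 1/(1 - (-c) x) and apply the geometric-series identity
1/(1 - y) = sum_{k>=0} y^k to get 1/(1 + c x) = sum_{k>=0} (-c)^k x^k.
So the coefficient of x^k is (-c)^k = (-1)^k * c^k.
Here c = 4 and k = 15:
(-4)^15 = -1 * 1073741824 = -1073741824

-1073741824


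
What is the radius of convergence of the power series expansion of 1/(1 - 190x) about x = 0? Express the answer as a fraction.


Expanding 1/(1 - 190x) = sum_{k>=0} 190^k x^k, the series converges when |190x| < 1, i.e., |x| < 1/190.
So the radius of convergence is 1/190 = 1/190.

1/190


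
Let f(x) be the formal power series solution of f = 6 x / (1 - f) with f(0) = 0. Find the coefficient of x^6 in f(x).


Apply Lagrange inversion: f = 6 x * phi(f) with phi(t) = 1/(1 - t), so
[x^n] f = 6^n * (1/n) [t^(n-1)] phi(t)^n = 6^n * (1/n) [t^(n-1)] (1 - t)^(-n) = 6^n * (1/n) C(2n - 2, n - 1) = 6^n * C_{n-1}.
For n = 6: C_5 = C(10, 5) / 6 = 252/6 = 42.
With the 6^6 = 46656 factor, the coefficient is 46656 * 42 = 1959552.

1959552


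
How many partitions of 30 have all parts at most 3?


Using the generating function (1-x)^(-1)(1-x^2)^(-1)(1-x^3)^(-1),
the coefficient of x^30 counts these restricted partitions.
Result = 91

91


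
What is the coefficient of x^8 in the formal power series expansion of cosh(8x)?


The Maclaurin series is cosh(t) = sum_{m>=0} t^(2m) / (2m)!, so substituting t = 8x, only even powers of x are nonzero, with coefficient of x^(2m) equal to 8^(2m) / (2m)!.
For x^8 the coefficient is 8^8/8! = 16777216/40320 = 131072/315.

131072/315


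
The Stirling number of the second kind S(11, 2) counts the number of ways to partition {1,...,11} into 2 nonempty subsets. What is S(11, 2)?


Using the explicit formula S(n,k) = (1/k!) sum_{j=0}^{k} (-1)^(k-j) C(k,j) j^n:
S(11, 2) = 1023
Equivalently, S(n,k) is n! times the coefficient of x^n in the EGF (e^x - 1)^k / k!.

1023


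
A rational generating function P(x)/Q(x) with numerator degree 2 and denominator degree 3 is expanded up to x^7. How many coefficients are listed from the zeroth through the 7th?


Expanding up to x^7 gives the coefficients for x^0, x^1, ..., x^7.
That is 7 + 1 = 8 coefficients in total.

8


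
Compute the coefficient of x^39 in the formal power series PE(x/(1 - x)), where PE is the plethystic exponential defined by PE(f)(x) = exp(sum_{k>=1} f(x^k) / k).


For f(x) = x/(1 - x) we have
sum_{k>=1} f(x^k) / k = sum_{k>=1} (1/k) * x^k / (1 - x^k) = sum_{k, m >= 1} x^(k m) / k,
which after exponentiating simplifies to
PE(x/(1 - x)) = prod_{k>=1} 1 / (1 - x^k).
This is the generating function for the partition function p(n), so the coefficient of x^39 is p(39).
Computing p(39) by dynamic programming over parts 1, 2, ..., 39: p(39) = 31185.

31185


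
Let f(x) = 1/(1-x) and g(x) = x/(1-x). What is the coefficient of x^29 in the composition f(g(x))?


First simplify the composition: f(g(x)) = 1/(1 - x/(1-x)) = (1-x)/((1-x) - x) = (1-x)/(1-2x).
Now extract the coefficient. Write (1-x)/(1-2x) = 1/(1-2x) - x/(1-2x).
The coefficient of x^n in 1/(1-2x) is 2^n, and in x/(1-2x) is 2^(n-1) (for n >= 1).
So the coefficient of x^29 is 2^29 - 2^28 = 536870912 - 268435456 = 268435456.

268435456


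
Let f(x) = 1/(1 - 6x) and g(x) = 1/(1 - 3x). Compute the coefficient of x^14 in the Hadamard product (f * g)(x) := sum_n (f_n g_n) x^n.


f has coefficients f_k = 6^k and g has coefficients g_k = 3^k, so the Hadamard product has coefficient (f*g)_k = 6^k * 3^k = 18^k.
For k = 14: 18^14 = 374813367582081024.

374813367582081024


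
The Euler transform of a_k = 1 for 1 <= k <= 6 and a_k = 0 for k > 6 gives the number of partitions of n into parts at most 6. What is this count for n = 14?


Partitions of 14 into parts at most 6:
Using generating function (1-x)^(-1)(1-x^2)^(-1)...(1-x^6)^(-1),
the coefficient of x^14 = 90

90


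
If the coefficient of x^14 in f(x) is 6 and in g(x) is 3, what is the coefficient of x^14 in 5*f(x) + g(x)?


Scalar multiplication scales coefficients: 5 * 6 = 30.
Then add the g coefficient: 30 + 3
= 33

33


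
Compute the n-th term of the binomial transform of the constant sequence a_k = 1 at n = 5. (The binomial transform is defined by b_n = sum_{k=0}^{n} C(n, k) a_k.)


With a_k = 1 for all k, b_n = sum_{k=0}^{n} C(n, k) = 2^n by the binomial theorem.
For n = 5: 2^5 = 32.

32


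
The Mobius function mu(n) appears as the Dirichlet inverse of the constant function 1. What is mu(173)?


173 = 173 (all distinct primes).
mu(173) = (-1)^1 = -1

-1


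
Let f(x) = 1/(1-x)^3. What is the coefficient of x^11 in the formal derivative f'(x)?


Differentiate: d/dx [ 1/(1-x)^r ] = r / (1-x)^(r+1).
Here r = 3, so f'(x) = 3 / (1-x)^4.
The expansion of 1/(1-x)^(r+1) has coefficient of x^n equal to C(n+r, r).
So the coefficient of x^11 in f'(x) is
3 * C(14, 3) = 3 * 364 = 1092

1092


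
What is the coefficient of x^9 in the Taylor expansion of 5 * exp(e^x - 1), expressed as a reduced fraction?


exp(e^x - 1) = sum_{k>=0} Bell_k x^k / k!, where Bell_k is the k-th Bell number.
So the coefficient of x^9 is 5 * Bell_9 / 9!.
Computing: Bell_9 = 21147 and 9! = 362880, giving
5 * 21147/362880 = 1007/3456.

1007/3456


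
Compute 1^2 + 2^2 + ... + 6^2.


This power sum has a closed form given by Faulhaber's formula
sum_{k=1}^{m} k^p = (1 / (p + 1)) * sum_{j=0}^{p} C(p + 1, j) B_j m^(p + 1 - j),
but for small m direct computation is fastest:
1 + 4 + 9 + 16 + 25 + 36 = 91.

91


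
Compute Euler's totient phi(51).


phi(n) counts integers in [1, n] coprime to n. Using the multiplicative formula phi(n) = n * prod_{p | n} (1 - 1/p):
51 = 3 * 17, so
phi(51) = 51 * (1 - 1/3) * (1 - 1/17) = 32.

32


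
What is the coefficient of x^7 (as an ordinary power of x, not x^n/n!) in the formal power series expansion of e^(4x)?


The exponential series is e^y = sum_{k>=0} y^k / k!. Substituting y = 4x gives
e^(4x) = sum_{k>=0} 4^k x^k / k!.
So the coefficient of x^n is a^n/n! with a = 4, n = 7:
4^7 / 7! = 16384/5040 = 1024/315

1024/315


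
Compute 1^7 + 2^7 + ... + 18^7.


This power sum has a closed form given by Faulhaber's formula
sum_{k=1}^{m} k^p = (1 / (p + 1)) * sum_{j=0}^{p} C(p + 1, j) B_j m^(p + 1 - j),
but for small m direct computation is fastest:
1 + 128 + 2187 + 16384 + 78125 + 279936 + 823543 + 2097152 + 4782969 + 10000000 + 19487171 + 35831808 + 62748517 + 105413504 + 170859375 + 268435456 + 410338673 + 612220032 = 1703414961.

1703414961


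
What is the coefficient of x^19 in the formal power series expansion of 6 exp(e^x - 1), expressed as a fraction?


exp(e^x - 1) is the exponential generating function for the Bell numbers Bell_k: exp(e^x - 1) = sum_{k>=0} Bell_k x^k / k!.
So the coefficient of x^19 in 6 exp(e^x - 1) is 6 Bell_19 / 19!.
Computing: Bell_19 = 5832742205057 and 19! = 121645100408832000, giving
6 * 5832742205057/121645100408832000 = 5832742205057/20274183401472000.

5832742205057/20274183401472000


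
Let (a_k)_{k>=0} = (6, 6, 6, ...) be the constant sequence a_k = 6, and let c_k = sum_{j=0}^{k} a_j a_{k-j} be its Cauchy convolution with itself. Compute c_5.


Since a_j = 6 for all j >= 0, the convolution sum becomes
c_k = sum_{j=0}^{k} 6 * 6 = 36 * (k + 1).
Equivalently, the generating function of (a_k) is 6/(1 - x) and its square is 36/(1 - x)^2 = sum_{k>=0} 36(k + 1) x^k.
For k = 5: 36 * 6 = 216.

216


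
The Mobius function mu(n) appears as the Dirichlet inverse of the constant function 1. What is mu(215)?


215 = 5 * 43 (all distinct primes).
mu(215) = (-1)^2 = 1

1


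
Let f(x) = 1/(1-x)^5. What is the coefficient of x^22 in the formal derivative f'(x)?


Differentiate: d/dx [ 1/(1-x)^r ] = r / (1-x)^(r+1).
Here r = 5, so f'(x) = 5 / (1-x)^6.
The expansion of 1/(1-x)^(r+1) has coefficient of x^n equal to C(n+r, r).
So the coefficient of x^22 in f'(x) is
5 * C(27, 5) = 5 * 80730 = 403650

403650


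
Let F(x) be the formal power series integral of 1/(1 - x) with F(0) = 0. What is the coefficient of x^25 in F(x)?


1/(1 - x) = sum_{k>=0} x^k. Integrating termwise and using F(0) = 0 gives
F(x) = sum_{k>=0} x^(k+1) / (k+1) = sum_{m>=1} x^m / m = -ln(1 - x).
So the coefficient of x^25 is 1/25 = 1/25.

1/25


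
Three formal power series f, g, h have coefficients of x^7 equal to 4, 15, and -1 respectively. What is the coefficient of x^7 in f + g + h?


Series addition is componentwise:
4 + 15 + -1
= 18

18


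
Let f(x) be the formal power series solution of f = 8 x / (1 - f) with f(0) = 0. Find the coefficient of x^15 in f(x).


Apply Lagrange inversion: f = 8 x * phi(f) with phi(t) = 1/(1 - t), so
[x^n] f = 8^n * (1/n) [t^(n-1)] phi(t)^n = 8^n * (1/n) [t^(n-1)] (1 - t)^(-n) = 8^n * (1/n) C(2n - 2, n - 1) = 8^n * C_{n-1}.
For n = 15: C_14 = C(28, 14) / 15 = 40116600/15 = 2674440.
With the 8^15 = 35184372088832 factor, the coefficient is 35184372088832 * 2674440 = 94098492089255854080.

94098492089255854080


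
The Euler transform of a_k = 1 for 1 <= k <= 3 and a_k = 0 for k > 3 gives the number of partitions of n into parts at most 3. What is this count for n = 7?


Partitions of 7 into parts at most 3:
Using generating function (1-x)^(-1)(1-x^2)^(-1)(1-x^3)^(-1),
the coefficient of x^7 = 8

8


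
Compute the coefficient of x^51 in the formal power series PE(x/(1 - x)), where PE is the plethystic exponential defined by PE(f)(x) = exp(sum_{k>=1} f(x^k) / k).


For f(x) = x/(1 - x) we have
sum_{k>=1} f(x^k) / k = sum_{k>=1} (1/k) * x^k / (1 - x^k) = sum_{k, m >= 1} x^(k m) / k,
which after exponentiating simplifies to
PE(x/(1 - x)) = prod_{k>=1} 1 / (1 - x^k).
This is the generating function for the partition function p(n), so the coefficient of x^51 is p(51).
Computing p(51) by dynamic programming over parts 1, 2, ..., 51: p(51) = 239943.

239943


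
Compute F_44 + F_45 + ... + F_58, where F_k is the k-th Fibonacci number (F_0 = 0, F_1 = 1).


Use the identity sum_{k=0}^{N} F_k = F_{N+2} - 1 (which follows from F_{k+2} - F_{k+1} = F_k). Then
sum_{k=44}^{58} F_k = (F_{60} - 1) - (F_{45} - 1) = F_{60} - F_{45}.
Computing: F_{60} = 1548008755920, F_{45} = 1134903170, so
Sum = 1548008755920 - 1134903170 = 1546873852750.

1546873852750


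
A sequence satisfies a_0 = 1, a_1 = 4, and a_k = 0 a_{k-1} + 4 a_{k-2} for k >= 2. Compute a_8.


The characteristic equation is t^2 - 0 t - 4 = 0, with roots r_1 = 2 and r_2 = -2 (so c_1 = r_1 + r_2, c_2 = -r_1 r_2 as required).
One can use the closed form a_n = A r_1^n + B r_2^n, but direct iteration is more reliable:
a_0 = 1, a_1 = 4, a_2 = 4, a_3 = 16, a_4 = 16, a_5 = 64, a_6 = 64, a_7 = 256, a_8 = 256.
So a_8 = 256.

256


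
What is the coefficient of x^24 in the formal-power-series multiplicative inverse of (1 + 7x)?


The inverse is 1/(1 + 7x). Apply the geometric identity 1/(1 - y) = sum_{k>=0} y^k with y = -7x:
1/(1 + 7x) = sum_{k>=0} (-7)^k x^k.
So the coefficient of x^24 is (-7)^24 = 191581231380566414401.

191581231380566414401


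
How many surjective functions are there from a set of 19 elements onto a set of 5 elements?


By inclusion-exclusion on which target elements are missed, the number of surjections from an n-set onto a k-set is
surj(n, k) = sum_{j=0}^{k} (-1)^j C(k, j) (k - j)^n.
Equivalently surj(n, k) = k! * S(n, k), where S(n, k) is the Stirling number of the second kind.
For n = 19, k = 5:
S(19, 5) = 147589284710, so
surj = 5! * 147589284710 = 120 * 147589284710 = 17710714165200.

17710714165200


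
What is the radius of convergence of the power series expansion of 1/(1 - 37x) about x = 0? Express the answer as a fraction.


Expanding 1/(1 - 37x) = sum_{k>=0} 37^k x^k, the series converges when |37x| < 1, i.e., |x| < 1/37.
So the radius of convergence is 1/37 = 1/37.

1/37


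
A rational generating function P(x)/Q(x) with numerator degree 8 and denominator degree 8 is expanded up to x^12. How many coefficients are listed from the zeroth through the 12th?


Expanding up to x^12 gives the coefficients for x^0, x^1, ..., x^12.
That is 12 + 1 = 13 coefficients in total.

13


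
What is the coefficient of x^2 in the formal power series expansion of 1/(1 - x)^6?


The expansion 1/(1 - x)^r = sum_{k>=0} C(k + r - 1, r - 1) x^k follows from the multiset / negative-binomial theorem (or from repeated differentiation of the geometric series).
For r = 6 and k = 2:
C(7, 5) = 5040 / (120 * 2) = 21.

21
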